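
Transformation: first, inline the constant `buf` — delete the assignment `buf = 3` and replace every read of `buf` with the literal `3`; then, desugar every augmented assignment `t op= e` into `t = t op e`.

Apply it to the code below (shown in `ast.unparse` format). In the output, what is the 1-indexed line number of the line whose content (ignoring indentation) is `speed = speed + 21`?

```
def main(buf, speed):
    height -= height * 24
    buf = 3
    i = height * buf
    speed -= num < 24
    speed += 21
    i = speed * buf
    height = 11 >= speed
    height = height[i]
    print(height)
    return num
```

5

Transformed code:
def main(buf, speed):
    height = height - height * 24
    i = height * 3
    speed = speed - (num < 24)
    speed = speed + 21
    i = speed * 3
    height = 11 >= speed
    height = height[i]
    print(height)
    return num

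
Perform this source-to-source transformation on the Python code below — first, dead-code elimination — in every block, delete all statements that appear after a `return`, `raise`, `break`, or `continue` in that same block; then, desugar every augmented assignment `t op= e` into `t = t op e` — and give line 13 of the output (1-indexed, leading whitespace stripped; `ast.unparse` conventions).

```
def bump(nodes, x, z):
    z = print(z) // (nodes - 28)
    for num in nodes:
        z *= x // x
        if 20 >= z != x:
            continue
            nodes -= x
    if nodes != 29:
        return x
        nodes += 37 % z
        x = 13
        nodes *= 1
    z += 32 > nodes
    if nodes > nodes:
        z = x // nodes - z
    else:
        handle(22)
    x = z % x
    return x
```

Transformed code:
def bump(nodes, x, z):
    z = print(z) // (nodes - 28)
    for num in nodes:
        z = z * (x // x)
        if 20 >= z != x:
            continue
    if nodes != 29:
        return x
    z = z + (32 > nodes)
    if nodes > nodes:
        z = x // nodes - z
    else:
        handle(22)
    x = z % x
    return x

handle(22)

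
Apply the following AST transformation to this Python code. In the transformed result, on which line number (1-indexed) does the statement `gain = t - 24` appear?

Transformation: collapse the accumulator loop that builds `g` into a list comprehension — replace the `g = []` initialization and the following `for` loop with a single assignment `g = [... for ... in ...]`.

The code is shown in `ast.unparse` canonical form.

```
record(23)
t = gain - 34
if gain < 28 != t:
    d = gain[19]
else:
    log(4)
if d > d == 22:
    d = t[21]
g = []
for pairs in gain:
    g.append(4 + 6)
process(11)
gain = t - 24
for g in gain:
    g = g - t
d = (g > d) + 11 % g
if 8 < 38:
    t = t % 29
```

11

Transformed code:
record(23)
t = gain - 34
if gain < 28 != t:
    d = gain[19]
else:
    log(4)
if d > d == 22:
    d = t[21]
g = [4 + 6 for pairs in gain]
process(11)
gain = t - 24
for g in gain:
    g = g - t
d = (g > d) + 11 % g
if 8 < 38:
    t = t % 29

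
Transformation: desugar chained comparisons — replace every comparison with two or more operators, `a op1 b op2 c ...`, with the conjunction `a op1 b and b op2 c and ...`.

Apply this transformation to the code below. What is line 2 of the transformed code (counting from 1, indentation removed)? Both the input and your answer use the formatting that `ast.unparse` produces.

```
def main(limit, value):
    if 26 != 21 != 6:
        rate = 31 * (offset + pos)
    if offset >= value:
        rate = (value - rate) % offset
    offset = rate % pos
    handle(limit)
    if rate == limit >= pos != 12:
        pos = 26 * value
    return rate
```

Transformed code:
def main(limit, value):
    if 26 != 21 and 21 != 6:
        rate = 31 * (offset + pos)
    if offset >= value:
        rate = (value - rate) % offset
    offset = rate % pos
    handle(limit)
    if rate == limit and limit >= pos and (pos != 12):
        pos = 26 * value
    return rate

if 26 != 21 and 21 != 6:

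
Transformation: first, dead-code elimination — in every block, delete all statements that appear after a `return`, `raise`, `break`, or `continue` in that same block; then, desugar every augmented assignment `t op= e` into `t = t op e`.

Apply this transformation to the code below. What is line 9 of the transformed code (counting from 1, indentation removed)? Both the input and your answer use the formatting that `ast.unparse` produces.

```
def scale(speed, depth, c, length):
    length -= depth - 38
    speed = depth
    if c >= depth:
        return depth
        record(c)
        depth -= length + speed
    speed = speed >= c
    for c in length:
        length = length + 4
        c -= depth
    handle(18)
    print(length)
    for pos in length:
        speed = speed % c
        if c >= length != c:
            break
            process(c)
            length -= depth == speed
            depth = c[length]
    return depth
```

c = c - depth

Transformed code:
def scale(speed, depth, c, length):
    length = length - (depth - 38)
    speed = depth
    if c >= depth:
        return depth
    speed = speed >= c
    for c in length:
        length = length + 4
        c = c - depth
    handle(18)
    print(length)
    for pos in length:
        speed = speed % c
        if c >= length != c:
            break
    return depth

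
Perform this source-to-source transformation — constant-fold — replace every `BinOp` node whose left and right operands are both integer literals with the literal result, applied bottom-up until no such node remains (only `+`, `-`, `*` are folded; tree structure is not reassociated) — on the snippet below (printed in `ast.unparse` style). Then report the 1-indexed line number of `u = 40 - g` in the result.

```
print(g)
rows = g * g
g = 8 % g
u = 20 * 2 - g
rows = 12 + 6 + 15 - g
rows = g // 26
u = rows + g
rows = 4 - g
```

Transformed code:
print(g)
rows = g * g
g = 8 % g
u = 40 - g
rows = 33 - g
rows = g // 26
u = rows + g
rows = 4 - g

4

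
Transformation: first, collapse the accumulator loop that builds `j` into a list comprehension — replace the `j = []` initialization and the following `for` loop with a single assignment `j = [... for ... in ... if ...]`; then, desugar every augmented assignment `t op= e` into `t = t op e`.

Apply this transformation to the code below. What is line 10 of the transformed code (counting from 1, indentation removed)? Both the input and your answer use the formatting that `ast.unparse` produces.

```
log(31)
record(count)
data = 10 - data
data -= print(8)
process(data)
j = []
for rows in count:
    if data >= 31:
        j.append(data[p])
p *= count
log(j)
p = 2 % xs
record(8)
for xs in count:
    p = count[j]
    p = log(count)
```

Transformed code:
log(31)
record(count)
data = 10 - data
data = data - print(8)
process(data)
j = [data[p] for rows in count if data >= 31]
p = p * count
log(j)
p = 2 % xs
record(8)
for xs in count:
    p = count[j]
    p = log(count)

record(8)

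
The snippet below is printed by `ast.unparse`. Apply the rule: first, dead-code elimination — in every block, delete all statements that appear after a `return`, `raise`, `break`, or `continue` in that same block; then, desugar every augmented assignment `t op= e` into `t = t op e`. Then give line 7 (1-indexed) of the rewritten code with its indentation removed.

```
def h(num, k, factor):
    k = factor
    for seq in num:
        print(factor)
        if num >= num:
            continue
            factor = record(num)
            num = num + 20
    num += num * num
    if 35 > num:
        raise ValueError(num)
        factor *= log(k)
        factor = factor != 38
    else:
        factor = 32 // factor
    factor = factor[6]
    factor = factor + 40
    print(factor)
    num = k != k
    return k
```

num = num + num * num

Transformed code:
def h(num, k, factor):
    k = factor
    for seq in num:
        print(factor)
        if num >= num:
            continue
    num = num + num * num
    if 35 > num:
        raise ValueError(num)
    else:
        factor = 32 // factor
    factor = factor[6]
    factor = factor + 40
    print(factor)
    num = k != k
    return k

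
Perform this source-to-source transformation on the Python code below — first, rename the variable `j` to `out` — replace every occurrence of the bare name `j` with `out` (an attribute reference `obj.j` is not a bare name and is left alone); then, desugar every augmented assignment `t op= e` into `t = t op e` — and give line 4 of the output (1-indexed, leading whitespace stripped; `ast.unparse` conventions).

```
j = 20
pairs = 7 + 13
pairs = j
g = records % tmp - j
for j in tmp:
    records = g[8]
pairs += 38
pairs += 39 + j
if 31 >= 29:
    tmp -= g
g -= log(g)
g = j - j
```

Transformed code:
out = 20
pairs = 7 + 13
pairs = out
g = records % tmp - out
for out in tmp:
    records = g[8]
pairs = pairs + 38
pairs = pairs + (39 + out)
if 31 >= 29:
    tmp = tmp - g
g = g - log(g)
g = out - out

g = records % tmp - out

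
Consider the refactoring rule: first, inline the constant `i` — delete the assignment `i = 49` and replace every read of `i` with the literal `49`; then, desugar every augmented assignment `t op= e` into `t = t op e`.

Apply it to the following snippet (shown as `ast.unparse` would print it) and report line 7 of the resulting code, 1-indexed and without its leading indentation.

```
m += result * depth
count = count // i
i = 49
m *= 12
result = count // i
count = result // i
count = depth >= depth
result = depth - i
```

result = depth - 49

Transformed code:
m = m + result * depth
count = count // 49
m = m * 12
result = count // 49
count = result // 49
count = depth >= depth
result = depth - 49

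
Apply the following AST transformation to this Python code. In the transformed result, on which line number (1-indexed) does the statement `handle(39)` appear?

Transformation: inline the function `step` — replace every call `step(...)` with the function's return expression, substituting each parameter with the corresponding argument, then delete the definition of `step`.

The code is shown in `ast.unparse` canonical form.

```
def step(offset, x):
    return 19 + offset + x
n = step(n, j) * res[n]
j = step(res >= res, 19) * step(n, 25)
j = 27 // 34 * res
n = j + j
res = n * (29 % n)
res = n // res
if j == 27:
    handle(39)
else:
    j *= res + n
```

8

Transformed code:
n = (19 + n + j) * res[n]
j = (19 + (res >= res) + 19) * (19 + n + 25)
j = 27 // 34 * res
n = j + j
res = n * (29 % n)
res = n // res
if j == 27:
    handle(39)
else:
    j *= res + n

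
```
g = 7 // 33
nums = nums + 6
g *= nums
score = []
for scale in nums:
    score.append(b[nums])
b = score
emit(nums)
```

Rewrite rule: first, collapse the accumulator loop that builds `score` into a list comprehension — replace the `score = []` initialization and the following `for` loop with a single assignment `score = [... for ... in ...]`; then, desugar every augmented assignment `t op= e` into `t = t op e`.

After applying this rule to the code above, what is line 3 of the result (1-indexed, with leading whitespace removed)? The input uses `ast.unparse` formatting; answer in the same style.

g = g * nums

Transformed code:
g = 7 // 33
nums = nums + 6
g = g * nums
score = [b[nums] for scale in nums]
b = score
emit(nums)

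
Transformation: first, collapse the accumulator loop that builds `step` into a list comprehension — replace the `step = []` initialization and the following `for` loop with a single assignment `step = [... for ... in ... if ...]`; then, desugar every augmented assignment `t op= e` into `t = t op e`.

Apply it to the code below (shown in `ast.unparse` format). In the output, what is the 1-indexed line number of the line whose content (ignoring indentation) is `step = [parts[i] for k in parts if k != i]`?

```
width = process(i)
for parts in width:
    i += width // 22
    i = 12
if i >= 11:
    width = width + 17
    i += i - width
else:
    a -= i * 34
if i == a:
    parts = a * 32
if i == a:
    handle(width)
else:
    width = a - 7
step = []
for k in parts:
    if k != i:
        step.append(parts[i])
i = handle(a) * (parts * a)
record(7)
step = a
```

16

Transformed code:
width = process(i)
for parts in width:
    i = i + width // 22
    i = 12
if i >= 11:
    width = width + 17
    i = i + (i - width)
else:
    a = a - i * 34
if i == a:
    parts = a * 32
if i == a:
    handle(width)
else:
    width = a - 7
step = [parts[i] for k in parts if k != i]
i = handle(a) * (parts * a)
record(7)
step = a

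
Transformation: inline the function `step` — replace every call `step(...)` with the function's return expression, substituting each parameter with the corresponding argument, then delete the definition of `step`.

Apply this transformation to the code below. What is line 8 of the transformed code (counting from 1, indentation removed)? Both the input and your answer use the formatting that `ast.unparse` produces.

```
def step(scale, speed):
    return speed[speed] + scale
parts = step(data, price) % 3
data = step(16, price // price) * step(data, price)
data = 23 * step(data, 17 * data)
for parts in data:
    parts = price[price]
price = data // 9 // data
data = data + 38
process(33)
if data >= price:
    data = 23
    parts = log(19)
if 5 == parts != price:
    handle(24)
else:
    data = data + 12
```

Transformed code:
parts = (price[price] + data) % 3
data = ((price // price)[price // price] + 16) * (price[price] + data)
data = 23 * ((17 * data)[17 * data] + data)
for parts in data:
    parts = price[price]
price = data // 9 // data
data = data + 38
process(33)
if data >= price:
    data = 23
    parts = log(19)
if 5 == parts != price:
    handle(24)
else:
    data = data + 12

process(33)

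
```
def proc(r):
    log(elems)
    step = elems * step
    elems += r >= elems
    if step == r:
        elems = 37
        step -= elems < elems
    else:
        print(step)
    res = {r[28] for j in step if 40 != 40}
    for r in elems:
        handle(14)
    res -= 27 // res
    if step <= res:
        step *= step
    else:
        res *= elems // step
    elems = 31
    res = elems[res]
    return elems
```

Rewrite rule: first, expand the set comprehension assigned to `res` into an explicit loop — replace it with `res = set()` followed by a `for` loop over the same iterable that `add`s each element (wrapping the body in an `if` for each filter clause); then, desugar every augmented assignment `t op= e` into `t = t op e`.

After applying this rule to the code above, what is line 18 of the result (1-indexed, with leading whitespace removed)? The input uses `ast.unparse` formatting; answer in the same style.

step = step * step

Transformed code:
def proc(r):
    log(elems)
    step = elems * step
    elems = elems + (r >= elems)
    if step == r:
        elems = 37
        step = step - (elems < elems)
    else:
        print(step)
    res = set()
    for j in step:
        if 40 != 40:
            res.add(r[28])
    for r in elems:
        handle(14)
    res = res - 27 // res
    if step <= res:
        step = step * step
    else:
        res = res * (elems // step)
    elems = 31
    res = elems[res]
    return elems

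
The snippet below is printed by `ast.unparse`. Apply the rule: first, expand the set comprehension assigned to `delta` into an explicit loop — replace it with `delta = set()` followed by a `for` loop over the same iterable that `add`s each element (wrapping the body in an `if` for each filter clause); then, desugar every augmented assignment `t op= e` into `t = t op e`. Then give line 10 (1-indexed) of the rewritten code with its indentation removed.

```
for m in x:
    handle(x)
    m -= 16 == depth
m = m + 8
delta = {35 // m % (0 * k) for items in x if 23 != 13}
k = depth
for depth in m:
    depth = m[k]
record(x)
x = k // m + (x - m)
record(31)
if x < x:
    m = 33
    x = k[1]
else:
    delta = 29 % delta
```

Transformed code:
for m in x:
    handle(x)
    m = m - (16 == depth)
m = m + 8
delta = set()
for items in x:
    if 23 != 13:
        delta.add(35 // m % (0 * k))
k = depth
for depth in m:
    depth = m[k]
record(x)
x = k // m + (x - m)
record(31)
if x < x:
    m = 33
    x = k[1]
else:
    delta = 29 % delta

for depth in m:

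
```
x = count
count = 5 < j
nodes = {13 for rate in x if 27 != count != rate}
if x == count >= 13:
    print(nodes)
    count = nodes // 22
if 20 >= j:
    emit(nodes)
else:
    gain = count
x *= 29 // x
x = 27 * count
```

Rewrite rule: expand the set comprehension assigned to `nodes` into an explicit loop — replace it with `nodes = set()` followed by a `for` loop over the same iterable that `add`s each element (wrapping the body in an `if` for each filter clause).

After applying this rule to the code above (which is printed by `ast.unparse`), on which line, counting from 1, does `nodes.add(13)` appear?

Transformed code:
x = count
count = 5 < j
nodes = set()
for rate in x:
    if 27 != count != rate:
        nodes.add(13)
if x == count >= 13:
    print(nodes)
    count = nodes // 22
if 20 >= j:
    emit(nodes)
else:
    gain = count
x *= 29 // x
x = 27 * count

6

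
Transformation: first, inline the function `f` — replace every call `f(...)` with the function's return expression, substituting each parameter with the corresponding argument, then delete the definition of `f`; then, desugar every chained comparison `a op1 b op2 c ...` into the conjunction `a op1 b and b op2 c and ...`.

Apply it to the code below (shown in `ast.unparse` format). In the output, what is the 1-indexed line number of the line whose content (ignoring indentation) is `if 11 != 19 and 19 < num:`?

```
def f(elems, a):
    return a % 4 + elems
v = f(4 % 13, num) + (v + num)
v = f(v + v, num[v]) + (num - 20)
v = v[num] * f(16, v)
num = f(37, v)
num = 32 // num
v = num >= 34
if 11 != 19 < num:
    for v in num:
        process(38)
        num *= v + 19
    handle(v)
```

7

Transformed code:
v = num % 4 + 4 % 13 + (v + num)
v = num[v] % 4 + (v + v) + (num - 20)
v = v[num] * (v % 4 + 16)
num = v % 4 + 37
num = 32 // num
v = num >= 34
if 11 != 19 and 19 < num:
    for v in num:
        process(38)
        num *= v + 19
    handle(v)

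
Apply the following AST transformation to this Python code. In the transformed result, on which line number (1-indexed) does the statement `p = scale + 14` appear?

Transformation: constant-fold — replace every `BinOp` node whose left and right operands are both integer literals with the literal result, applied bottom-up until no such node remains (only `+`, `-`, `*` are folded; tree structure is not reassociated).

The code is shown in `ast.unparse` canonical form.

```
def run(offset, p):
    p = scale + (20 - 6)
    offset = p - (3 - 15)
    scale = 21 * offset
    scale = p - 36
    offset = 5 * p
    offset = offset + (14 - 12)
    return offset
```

2

Transformed code:
def run(offset, p):
    p = scale + 14
    offset = p - -12
    scale = 21 * offset
    scale = p - 36
    offset = 5 * p
    offset = offset + 2
    return offset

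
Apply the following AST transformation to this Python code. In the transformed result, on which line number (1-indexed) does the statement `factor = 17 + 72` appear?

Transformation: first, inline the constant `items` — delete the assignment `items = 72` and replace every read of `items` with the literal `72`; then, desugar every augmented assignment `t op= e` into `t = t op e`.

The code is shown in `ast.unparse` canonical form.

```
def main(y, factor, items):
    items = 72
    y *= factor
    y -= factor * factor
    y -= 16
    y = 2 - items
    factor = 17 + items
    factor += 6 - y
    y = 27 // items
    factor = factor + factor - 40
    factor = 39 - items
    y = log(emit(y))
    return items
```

6

Transformed code:
def main(y, factor, items):
    y = y * factor
    y = y - factor * factor
    y = y - 16
    y = 2 - 72
    factor = 17 + 72
    factor = factor + (6 - y)
    y = 27 // 72
    factor = factor + factor - 40
    factor = 39 - 72
    y = log(emit(y))
    return 72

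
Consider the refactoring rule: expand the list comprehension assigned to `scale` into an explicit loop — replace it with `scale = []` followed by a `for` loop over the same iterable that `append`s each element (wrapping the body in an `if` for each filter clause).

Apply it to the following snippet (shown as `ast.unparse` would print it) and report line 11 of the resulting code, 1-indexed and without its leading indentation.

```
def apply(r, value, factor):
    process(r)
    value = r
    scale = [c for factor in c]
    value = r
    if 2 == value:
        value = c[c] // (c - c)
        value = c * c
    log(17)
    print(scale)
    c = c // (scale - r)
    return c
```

log(17)

Transformed code:
def apply(r, value, factor):
    process(r)
    value = r
    scale = []
    for factor in c:
        scale.append(c)
    value = r
    if 2 == value:
        value = c[c] // (c - c)
        value = c * c
    log(17)
    print(scale)
    c = c // (scale - r)
    return c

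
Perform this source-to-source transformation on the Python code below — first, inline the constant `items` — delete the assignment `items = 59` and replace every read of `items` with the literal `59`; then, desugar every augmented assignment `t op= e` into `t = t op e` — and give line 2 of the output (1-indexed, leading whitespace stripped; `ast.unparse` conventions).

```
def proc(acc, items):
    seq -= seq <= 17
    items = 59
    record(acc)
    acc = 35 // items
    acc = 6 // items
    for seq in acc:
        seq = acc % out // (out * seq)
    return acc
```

Transformed code:
def proc(acc, items):
    seq = seq - (seq <= 17)
    record(acc)
    acc = 35 // 59
    acc = 6 // 59
    for seq in acc:
        seq = acc % out // (out * seq)
    return acc

seq = seq - (seq <= 17)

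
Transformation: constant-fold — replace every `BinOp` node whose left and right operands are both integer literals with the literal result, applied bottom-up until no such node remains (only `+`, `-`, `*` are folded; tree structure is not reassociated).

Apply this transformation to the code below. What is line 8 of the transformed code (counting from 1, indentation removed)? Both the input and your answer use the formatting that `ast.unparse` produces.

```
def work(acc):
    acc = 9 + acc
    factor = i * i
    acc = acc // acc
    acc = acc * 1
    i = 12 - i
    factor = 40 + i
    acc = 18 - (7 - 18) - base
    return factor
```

Transformed code:
def work(acc):
    acc = 9 + acc
    factor = i * i
    acc = acc // acc
    acc = acc * 1
    i = 12 - i
    factor = 40 + i
    acc = 29 - base
    return factor

acc = 29 - base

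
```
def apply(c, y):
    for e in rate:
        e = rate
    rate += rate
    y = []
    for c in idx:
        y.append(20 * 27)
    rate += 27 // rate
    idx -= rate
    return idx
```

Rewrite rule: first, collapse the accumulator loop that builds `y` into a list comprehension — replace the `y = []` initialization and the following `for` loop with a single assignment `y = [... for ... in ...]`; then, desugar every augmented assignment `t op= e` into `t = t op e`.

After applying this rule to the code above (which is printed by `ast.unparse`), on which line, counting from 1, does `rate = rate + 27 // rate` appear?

6

Transformed code:
def apply(c, y):
    for e in rate:
        e = rate
    rate = rate + rate
    y = [20 * 27 for c in idx]
    rate = rate + 27 // rate
    idx = idx - rate
    return idx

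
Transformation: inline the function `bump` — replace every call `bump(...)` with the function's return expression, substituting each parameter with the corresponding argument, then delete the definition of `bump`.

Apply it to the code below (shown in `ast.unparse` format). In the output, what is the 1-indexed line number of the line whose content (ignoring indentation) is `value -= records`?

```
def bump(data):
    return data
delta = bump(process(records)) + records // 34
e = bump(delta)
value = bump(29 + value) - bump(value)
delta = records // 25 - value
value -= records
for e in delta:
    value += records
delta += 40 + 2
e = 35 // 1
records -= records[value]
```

5

Transformed code:
delta = process(records) + records // 34
e = delta
value = 29 + value - value
delta = records // 25 - value
value -= records
for e in delta:
    value += records
delta += 40 + 2
e = 35 // 1
records -= records[value]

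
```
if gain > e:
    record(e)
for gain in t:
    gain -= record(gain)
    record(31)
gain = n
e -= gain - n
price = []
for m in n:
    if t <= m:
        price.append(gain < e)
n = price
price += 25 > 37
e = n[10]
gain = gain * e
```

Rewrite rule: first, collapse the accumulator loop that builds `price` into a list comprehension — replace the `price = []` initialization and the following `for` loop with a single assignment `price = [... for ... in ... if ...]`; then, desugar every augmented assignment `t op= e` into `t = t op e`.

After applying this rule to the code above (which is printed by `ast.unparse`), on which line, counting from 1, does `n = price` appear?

Transformed code:
if gain > e:
    record(e)
for gain in t:
    gain = gain - record(gain)
    record(31)
gain = n
e = e - (gain - n)
price = [gain < e for m in n if t <= m]
n = price
price = price + (25 > 37)
e = n[10]
gain = gain * e

9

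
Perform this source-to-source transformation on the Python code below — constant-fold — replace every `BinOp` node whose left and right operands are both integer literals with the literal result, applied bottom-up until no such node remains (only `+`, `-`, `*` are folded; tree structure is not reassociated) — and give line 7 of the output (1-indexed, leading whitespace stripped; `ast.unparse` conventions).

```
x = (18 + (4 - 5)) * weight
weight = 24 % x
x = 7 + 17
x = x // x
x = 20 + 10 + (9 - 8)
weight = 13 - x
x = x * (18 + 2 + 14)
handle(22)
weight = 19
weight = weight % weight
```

Transformed code:
x = 17 * weight
weight = 24 % x
x = 24
x = x // x
x = 31
weight = 13 - x
x = x * 34
handle(22)
weight = 19
weight = weight % weight

x = x * 34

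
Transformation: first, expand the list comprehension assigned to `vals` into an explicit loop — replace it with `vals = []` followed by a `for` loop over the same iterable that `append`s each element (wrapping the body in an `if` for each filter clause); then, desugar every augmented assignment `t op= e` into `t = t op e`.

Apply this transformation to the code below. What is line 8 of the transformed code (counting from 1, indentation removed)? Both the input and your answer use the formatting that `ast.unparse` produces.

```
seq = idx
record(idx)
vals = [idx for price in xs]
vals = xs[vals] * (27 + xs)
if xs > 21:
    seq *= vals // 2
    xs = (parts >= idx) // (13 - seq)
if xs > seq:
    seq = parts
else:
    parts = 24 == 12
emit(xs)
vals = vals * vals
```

Transformed code:
seq = idx
record(idx)
vals = []
for price in xs:
    vals.append(idx)
vals = xs[vals] * (27 + xs)
if xs > 21:
    seq = seq * (vals // 2)
    xs = (parts >= idx) // (13 - seq)
if xs > seq:
    seq = parts
else:
    parts = 24 == 12
emit(xs)
vals = vals * vals

seq = seq * (vals // 2)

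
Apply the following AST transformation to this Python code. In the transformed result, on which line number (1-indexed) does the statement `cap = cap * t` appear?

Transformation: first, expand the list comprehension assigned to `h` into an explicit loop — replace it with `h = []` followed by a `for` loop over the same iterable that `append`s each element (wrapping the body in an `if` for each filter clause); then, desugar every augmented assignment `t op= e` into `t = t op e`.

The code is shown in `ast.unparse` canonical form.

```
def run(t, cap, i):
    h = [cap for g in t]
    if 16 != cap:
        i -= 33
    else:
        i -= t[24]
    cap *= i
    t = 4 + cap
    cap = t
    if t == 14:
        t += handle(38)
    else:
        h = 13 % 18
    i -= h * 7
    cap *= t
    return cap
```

17

Transformed code:
def run(t, cap, i):
    h = []
    for g in t:
        h.append(cap)
    if 16 != cap:
        i = i - 33
    else:
        i = i - t[24]
    cap = cap * i
    t = 4 + cap
    cap = t
    if t == 14:
        t = t + handle(38)
    else:
        h = 13 % 18
    i = i - h * 7
    cap = cap * t
    return cap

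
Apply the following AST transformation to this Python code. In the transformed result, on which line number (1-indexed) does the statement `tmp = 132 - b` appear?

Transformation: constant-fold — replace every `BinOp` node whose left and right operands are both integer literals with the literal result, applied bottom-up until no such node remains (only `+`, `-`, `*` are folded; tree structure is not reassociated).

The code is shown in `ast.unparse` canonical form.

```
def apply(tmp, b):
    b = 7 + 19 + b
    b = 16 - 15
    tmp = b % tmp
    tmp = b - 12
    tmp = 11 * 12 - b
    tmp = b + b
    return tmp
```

Transformed code:
def apply(tmp, b):
    b = 26 + b
    b = 1
    tmp = b % tmp
    tmp = b - 12
    tmp = 132 - b
    tmp = b + b
    return tmp

6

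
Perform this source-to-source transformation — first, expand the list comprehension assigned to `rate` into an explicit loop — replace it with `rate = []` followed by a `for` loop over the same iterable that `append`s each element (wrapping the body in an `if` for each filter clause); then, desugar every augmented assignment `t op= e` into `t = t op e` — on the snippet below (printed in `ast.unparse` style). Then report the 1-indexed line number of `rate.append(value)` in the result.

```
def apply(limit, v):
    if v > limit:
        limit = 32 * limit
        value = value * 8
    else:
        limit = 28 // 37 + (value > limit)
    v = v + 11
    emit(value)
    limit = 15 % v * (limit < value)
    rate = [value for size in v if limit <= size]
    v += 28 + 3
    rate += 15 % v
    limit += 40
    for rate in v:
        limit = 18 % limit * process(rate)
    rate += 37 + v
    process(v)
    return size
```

Transformed code:
def apply(limit, v):
    if v > limit:
        limit = 32 * limit
        value = value * 8
    else:
        limit = 28 // 37 + (value > limit)
    v = v + 11
    emit(value)
    limit = 15 % v * (limit < value)
    rate = []
    for size in v:
        if limit <= size:
            rate.append(value)
    v = v + (28 + 3)
    rate = rate + 15 % v
    limit = limit + 40
    for rate in v:
        limit = 18 % limit * process(rate)
    rate = rate + (37 + v)
    process(v)
    return size

13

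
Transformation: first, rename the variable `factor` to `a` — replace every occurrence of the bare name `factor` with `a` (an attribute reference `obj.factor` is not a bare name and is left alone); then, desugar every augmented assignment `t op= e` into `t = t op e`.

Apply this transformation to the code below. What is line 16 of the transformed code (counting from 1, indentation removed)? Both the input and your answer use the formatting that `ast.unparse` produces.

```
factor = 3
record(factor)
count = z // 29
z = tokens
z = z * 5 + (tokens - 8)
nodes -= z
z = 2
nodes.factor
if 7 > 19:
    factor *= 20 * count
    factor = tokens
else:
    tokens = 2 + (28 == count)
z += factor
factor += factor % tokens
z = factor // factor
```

z = a // a

Transformed code:
a = 3
record(a)
count = z // 29
z = tokens
z = z * 5 + (tokens - 8)
nodes = nodes - z
z = 2
nodes.factor
if 7 > 19:
    a = a * (20 * count)
    a = tokens
else:
    tokens = 2 + (28 == count)
z = z + a
a = a + a % tokens
z = a // a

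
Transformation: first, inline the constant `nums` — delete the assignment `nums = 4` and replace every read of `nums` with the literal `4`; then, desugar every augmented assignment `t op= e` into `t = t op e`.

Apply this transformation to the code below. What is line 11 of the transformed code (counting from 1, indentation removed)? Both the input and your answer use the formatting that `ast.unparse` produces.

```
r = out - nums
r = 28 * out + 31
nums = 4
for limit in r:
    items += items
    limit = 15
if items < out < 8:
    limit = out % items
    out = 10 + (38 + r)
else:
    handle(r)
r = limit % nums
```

Transformed code:
r = out - 4
r = 28 * out + 31
for limit in r:
    items = items + items
    limit = 15
if items < out < 8:
    limit = out % items
    out = 10 + (38 + r)
else:
    handle(r)
r = limit % 4

r = limit % 4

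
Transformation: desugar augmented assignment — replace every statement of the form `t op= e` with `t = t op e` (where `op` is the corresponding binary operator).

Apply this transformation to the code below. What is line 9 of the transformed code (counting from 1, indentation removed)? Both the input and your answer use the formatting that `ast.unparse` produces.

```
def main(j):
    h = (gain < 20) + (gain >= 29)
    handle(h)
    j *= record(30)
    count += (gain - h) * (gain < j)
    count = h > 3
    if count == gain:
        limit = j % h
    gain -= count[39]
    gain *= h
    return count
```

Transformed code:
def main(j):
    h = (gain < 20) + (gain >= 29)
    handle(h)
    j = j * record(30)
    count = count + (gain - h) * (gain < j)
    count = h > 3
    if count == gain:
        limit = j % h
    gain = gain - count[39]
    gain = gain * h
    return count

gain = gain - count[39]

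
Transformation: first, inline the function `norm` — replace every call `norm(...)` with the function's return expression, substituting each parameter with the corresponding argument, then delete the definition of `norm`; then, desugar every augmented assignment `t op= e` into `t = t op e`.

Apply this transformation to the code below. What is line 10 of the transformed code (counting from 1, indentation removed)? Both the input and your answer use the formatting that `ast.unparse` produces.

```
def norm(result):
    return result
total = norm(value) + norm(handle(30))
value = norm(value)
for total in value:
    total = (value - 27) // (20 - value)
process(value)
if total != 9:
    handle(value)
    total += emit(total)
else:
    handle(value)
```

handle(value)

Transformed code:
total = value + handle(30)
value = value
for total in value:
    total = (value - 27) // (20 - value)
process(value)
if total != 9:
    handle(value)
    total = total + emit(total)
else:
    handle(value)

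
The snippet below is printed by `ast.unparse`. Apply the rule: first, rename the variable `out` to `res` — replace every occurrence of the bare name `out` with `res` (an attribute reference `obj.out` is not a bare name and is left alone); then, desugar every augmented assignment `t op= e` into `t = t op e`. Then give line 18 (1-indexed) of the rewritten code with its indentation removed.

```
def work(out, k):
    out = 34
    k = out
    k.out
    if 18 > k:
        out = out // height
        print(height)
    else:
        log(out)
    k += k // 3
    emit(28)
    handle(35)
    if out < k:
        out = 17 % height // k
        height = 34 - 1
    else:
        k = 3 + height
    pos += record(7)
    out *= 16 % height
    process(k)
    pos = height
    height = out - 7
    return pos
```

Transformed code:
def work(res, k):
    res = 34
    k = res
    k.out
    if 18 > k:
        res = res // height
        print(height)
    else:
        log(res)
    k = k + k // 3
    emit(28)
    handle(35)
    if res < k:
        res = 17 % height // k
        height = 34 - 1
    else:
        k = 3 + height
    pos = pos + record(7)
    res = res * (16 % height)
    process(k)
    pos = height
    height = res - 7
    return pos

pos = pos + record(7)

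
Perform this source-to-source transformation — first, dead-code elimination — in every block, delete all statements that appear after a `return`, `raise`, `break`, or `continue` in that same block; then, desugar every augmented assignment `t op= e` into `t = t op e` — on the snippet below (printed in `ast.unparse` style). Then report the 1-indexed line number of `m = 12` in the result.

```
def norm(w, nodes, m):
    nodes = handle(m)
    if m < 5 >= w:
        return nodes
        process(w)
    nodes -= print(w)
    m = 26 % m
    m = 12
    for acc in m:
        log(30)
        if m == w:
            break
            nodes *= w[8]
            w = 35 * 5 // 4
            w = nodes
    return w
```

7

Transformed code:
def norm(w, nodes, m):
    nodes = handle(m)
    if m < 5 >= w:
        return nodes
    nodes = nodes - print(w)
    m = 26 % m
    m = 12
    for acc in m:
        log(30)
        if m == w:
            break
    return w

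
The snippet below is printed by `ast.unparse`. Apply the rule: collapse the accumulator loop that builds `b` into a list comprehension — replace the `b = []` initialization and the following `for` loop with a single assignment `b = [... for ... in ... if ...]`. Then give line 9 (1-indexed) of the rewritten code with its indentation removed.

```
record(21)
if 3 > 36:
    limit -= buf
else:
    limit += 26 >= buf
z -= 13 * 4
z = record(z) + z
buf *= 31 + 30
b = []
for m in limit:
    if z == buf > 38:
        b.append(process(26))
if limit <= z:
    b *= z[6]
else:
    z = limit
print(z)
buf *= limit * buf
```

b = [process(26) for m in limit if z == buf > 38]

Transformed code:
record(21)
if 3 > 36:
    limit -= buf
else:
    limit += 26 >= buf
z -= 13 * 4
z = record(z) + z
buf *= 31 + 30
b = [process(26) for m in limit if z == buf > 38]
if limit <= z:
    b *= z[6]
else:
    z = limit
print(z)
buf *= limit * buf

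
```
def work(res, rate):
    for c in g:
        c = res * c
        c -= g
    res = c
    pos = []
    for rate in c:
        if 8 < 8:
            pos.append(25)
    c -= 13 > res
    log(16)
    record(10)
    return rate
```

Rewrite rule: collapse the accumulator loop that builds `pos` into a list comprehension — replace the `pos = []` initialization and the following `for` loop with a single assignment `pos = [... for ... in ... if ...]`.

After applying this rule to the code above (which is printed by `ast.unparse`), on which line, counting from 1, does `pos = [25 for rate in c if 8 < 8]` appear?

Transformed code:
def work(res, rate):
    for c in g:
        c = res * c
        c -= g
    res = c
    pos = [25 for rate in c if 8 < 8]
    c -= 13 > res
    log(16)
    record(10)
    return rate

6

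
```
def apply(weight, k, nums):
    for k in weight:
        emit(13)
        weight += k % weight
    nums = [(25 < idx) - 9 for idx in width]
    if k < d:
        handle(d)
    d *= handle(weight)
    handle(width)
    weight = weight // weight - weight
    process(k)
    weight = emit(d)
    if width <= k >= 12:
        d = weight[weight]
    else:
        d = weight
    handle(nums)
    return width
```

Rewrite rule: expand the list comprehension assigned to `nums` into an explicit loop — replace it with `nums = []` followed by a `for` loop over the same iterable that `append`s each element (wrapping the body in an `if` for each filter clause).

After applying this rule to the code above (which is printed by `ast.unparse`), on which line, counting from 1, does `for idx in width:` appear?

Transformed code:
def apply(weight, k, nums):
    for k in weight:
        emit(13)
        weight += k % weight
    nums = []
    for idx in width:
        nums.append((25 < idx) - 9)
    if k < d:
        handle(d)
    d *= handle(weight)
    handle(width)
    weight = weight // weight - weight
    process(k)
    weight = emit(d)
    if width <= k >= 12:
        d = weight[weight]
    else:
        d = weight
    handle(nums)
    return width

6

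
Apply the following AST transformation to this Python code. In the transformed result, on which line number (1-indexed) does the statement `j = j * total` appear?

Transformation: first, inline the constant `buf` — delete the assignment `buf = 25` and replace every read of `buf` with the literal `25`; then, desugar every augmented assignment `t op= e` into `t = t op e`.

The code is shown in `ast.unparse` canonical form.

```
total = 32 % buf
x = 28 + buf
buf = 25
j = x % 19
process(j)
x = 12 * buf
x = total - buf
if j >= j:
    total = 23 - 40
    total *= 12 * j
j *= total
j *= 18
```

10

Transformed code:
total = 32 % 25
x = 28 + 25
j = x % 19
process(j)
x = 12 * 25
x = total - 25
if j >= j:
    total = 23 - 40
    total = total * (12 * j)
j = j * total
j = j * 18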